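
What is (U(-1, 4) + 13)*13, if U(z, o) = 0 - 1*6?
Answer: 91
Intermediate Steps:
U(z, o) = -6 (U(z, o) = 0 - 6 = -6)
(U(-1, 4) + 13)*13 = (-6 + 13)*13 = 7*13 = 91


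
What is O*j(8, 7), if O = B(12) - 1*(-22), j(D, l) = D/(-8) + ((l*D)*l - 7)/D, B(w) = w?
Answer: 6409/4 ≈ 1602.3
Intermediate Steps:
j(D, l) = -D/8 + (-7 + D*l²)/D (j(D, l) = D*(-⅛) + ((D*l)*l - 7)/D = -D/8 + (D*l² - 7)/D = -D/8 + (-7 + D*l²)/D)
O = 34 (O = 12 - 1*(-22) = 12 + 22 = 34)
O*j(8, 7) = 34*(7² - 7/8 - ⅛*8) = 34*(49 - 7*⅛ - 1) = 34*(49 - 7/8 - 1) = 34*(377/8) = 6409/4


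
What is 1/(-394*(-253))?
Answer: 1/99682 ≈ 1.0032e-5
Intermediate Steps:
1/(-394*(-253)) = -1/394*(-1/253) = 1/99682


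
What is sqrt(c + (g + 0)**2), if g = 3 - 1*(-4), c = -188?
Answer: I*sqrt(139) ≈ 11.79*I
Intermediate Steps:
g = 7 (g = 3 + 4 = 7)
sqrt(c + (g + 0)**2) = sqrt(-188 + (7 + 0)**2) = sqrt(-188 + 7**2) = sqrt(-188 + 49) = sqrt(-139) = I*sqrt(139)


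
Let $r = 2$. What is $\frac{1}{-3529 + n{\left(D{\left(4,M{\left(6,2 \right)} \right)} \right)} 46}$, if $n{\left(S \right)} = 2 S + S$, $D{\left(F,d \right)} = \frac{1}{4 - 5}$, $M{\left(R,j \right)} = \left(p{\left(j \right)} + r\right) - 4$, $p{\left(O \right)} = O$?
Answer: $- \frac{1}{3667} \approx -0.0002727$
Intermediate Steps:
$M{\left(R,j \right)} = -2 + j$ ($M{\left(R,j \right)} = \left(j + 2\right) - 4 = \left(2 + j\right) - 4 = -2 + j$)
$D{\left(F,d \right)} = -1$ ($D{\left(F,d \right)} = \frac{1}{-1} = -1$)
$n{\left(S \right)} = 3 S$
$\frac{1}{-3529 + n{\left(D{\left(4,M{\left(6,2 \right)} \right)} \right)} 46} = \frac{1}{-3529 + 3 \left(-1\right) 46} = \frac{1}{-3529 - 138} = \frac{1}{-3667} = - \frac{1}{3667}$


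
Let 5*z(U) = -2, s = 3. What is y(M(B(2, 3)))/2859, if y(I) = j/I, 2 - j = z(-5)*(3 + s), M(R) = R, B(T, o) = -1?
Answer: -22/14295 ≈ -0.0015390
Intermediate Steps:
z(U) = -⅖ (z(U) = (⅕)*(-2) = -⅖)
j = 22/5 (j = 2 - (-2)*(3 + 3)/5 = 2 - (-2)*6/5 = 2 - 1*(-12/5) = 2 + 12/5 = 22/5 ≈ 4.4000)
y(I) = 22/(5*I)
y(M(B(2, 3)))/2859 = ((22/5)/(-1))/2859 = ((22/5)*(-1))*(1/2859) = -22/5*1/2859 = -22/14295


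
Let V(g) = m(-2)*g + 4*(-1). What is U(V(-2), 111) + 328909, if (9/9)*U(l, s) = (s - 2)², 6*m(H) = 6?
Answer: 340790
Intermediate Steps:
m(H) = 1 (m(H) = (⅙)*6 = 1)
V(g) = -4 + g (V(g) = 1*g + 4*(-1) = g - 4 = -4 + g)
U(l, s) = (-2 + s)² (U(l, s) = (s - 2)² = (-2 + s)²)
U(V(-2), 111) + 328909 = (-2 + 111)² + 328909 = 109² + 328909 = 11881 + 328909 = 340790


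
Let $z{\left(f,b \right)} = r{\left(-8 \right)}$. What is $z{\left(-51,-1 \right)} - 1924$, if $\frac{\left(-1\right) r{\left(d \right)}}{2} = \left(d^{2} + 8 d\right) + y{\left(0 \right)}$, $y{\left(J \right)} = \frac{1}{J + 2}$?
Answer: $-1925$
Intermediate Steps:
$y{\left(J \right)} = \frac{1}{2 + J}$
$r{\left(d \right)} = -1 - 16 d - 2 d^{2}$ ($r{\left(d \right)} = - 2 \left(\left(d^{2} + 8 d\right) + \frac{1}{2 + 0}\right) = - 2 \left(\left(d^{2} + 8 d\right) + \frac{1}{2}\right) = - 2 \left(\frac{1}{2} + d^{2} + 8 d\right) = -1 - 16 d - 2 d^{2}$)
$z{\left(f,b \right)} = -1$ ($z{\left(f,b \right)} = -1 - -128 - 2 \left(-8\right)^{2} = -1 + 128 - 128 = -1$)
$z{\left(-51,-1 \right)} - 1924 = -1 - 1924 = -1925$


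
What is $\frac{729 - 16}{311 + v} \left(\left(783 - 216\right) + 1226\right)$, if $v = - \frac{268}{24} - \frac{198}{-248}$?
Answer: $\frac{475568148}{111835} \approx 4252.4$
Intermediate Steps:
$v = - \frac{3857}{372}$ ($v = \left(-268\right) \frac{1}{24} - - \frac{99}{124} = - \frac{67}{6} + \frac{99}{124} = - \frac{3857}{372} \approx -10.368$)
$\frac{729 - 16}{311 + v} \left(\left(783 - 216\right) + 1226\right) = \frac{729 - 16}{311 - \frac{3857}{372}} \left(\left(783 - 216\right) + 1226\right) = \frac{713}{\frac{111835}{372}} \left(567 + 1226\right) = 713 \cdot \frac{372}{111835} \cdot 1793 = \frac{265236}{111835} \cdot 1793 = \frac{475568148}{111835}$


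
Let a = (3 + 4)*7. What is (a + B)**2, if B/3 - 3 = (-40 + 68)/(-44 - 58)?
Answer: 944784/289 ≈ 3269.1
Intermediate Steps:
B = 139/17 (B = 9 + 3*((-40 + 68)/(-44 - 58)) = 9 + 3*(28/(-102)) = 9 + 3*(28*(-1/102)) = 9 + 3*(-14/51) = 9 - 14/17 = 139/17 ≈ 8.1765)
a = 49 (a = 7*7 = 49)
(a + B)**2 = (49 + 139/17)**2 = (972/17)**2 = 944784/289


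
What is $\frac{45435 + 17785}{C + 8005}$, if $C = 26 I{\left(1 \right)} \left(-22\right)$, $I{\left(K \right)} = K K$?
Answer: $\frac{63220}{7433} \approx 8.5053$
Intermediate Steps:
$I{\left(K \right)} = K^{2}$
$C = -572$ ($C = 26 \cdot 1^{2} \left(-22\right) = 26 \cdot 1 \left(-22\right) = 26 \left(-22\right) = -572$)
$\frac{45435 + 17785}{C + 8005} = \frac{45435 + 17785}{-572 + 8005} = \frac{63220}{7433}$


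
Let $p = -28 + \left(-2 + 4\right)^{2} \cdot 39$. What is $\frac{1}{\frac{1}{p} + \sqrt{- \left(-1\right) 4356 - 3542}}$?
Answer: $- \frac{128}{13336575} + \frac{16384 \sqrt{814}}{13336575} \approx 0.03504$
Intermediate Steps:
$p = 128$ ($p = -28 + 2^{2} \cdot 39 = -28 + 4 \cdot 39 = -28 + 156 = 128$)
$\frac{1}{\frac{1}{p} + \sqrt{- \left(-1\right) 4356 - 3542}} = \frac{1}{\frac{1}{128} + \sqrt{- \left(-1\right) 4356 - 3542}} = \frac{1}{\frac{1}{128} + \sqrt{\left(-1\right) \left(-4356\right) - 3542}} = \frac{1}{\frac{1}{128} + \sqrt{4356 - 3542}} = \frac{1}{\frac{1}{128} + \sqrt{814}}$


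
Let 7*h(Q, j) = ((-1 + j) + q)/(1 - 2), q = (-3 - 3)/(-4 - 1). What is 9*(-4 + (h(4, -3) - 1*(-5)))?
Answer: 63/5 ≈ 12.600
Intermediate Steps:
q = 6/5 (q = -6/(-5) = -6*(-⅕) = 6/5 ≈ 1.2000)
h(Q, j) = -1/35 - j/7 (h(Q, j) = (((-1 + j) + 6/5)/(1 - 2))/7 = ((⅕ + j)/(-1))/7 = ((⅕ + j)*(-1))/7 = (-⅕ - j)/7 = -1/35 - j/7)
9*(-4 + (h(4, -3) - 1*(-5))) = 9*(-4 + ((-1/35 - ⅐*(-3)) - 1*(-5))) = 9*(-4 + ((-1/35 + 3/7) + 5)) = 9*(-4 + (⅖ + 5)) = 9*(-4 + 27/5) = 9*(7/5) = 63/5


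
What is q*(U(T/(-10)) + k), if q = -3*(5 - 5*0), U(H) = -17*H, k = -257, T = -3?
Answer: 7863/2 ≈ 3931.5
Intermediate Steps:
q = -15 (q = -3*(5 + 0) = -3*5 = -15)
q*(U(T/(-10)) + k) = -15*(-(-51)/(-10) - 257) = -15*(-(-51)*(-1)/10 - 257) = -15*(-17*3/10 - 257) = -15*(-51/10 - 257) = -15*(-2621/10) = 7863/2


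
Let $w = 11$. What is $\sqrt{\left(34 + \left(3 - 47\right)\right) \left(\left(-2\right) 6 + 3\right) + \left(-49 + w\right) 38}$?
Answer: $i \sqrt{1354} \approx 36.797 i$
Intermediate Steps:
$\sqrt{\left(34 + \left(3 - 47\right)\right) \left(\left(-2\right) 6 + 3\right) + \left(-49 + w\right) 38} = \sqrt{\left(34 + \left(3 - 47\right)\right) \left(\left(-2\right) 6 + 3\right) + \left(-49 + 11\right) 38} = \sqrt{\left(34 - 44\right) \left(-12 + 3\right) - 1444} = \sqrt{\left(-10\right) \left(-9\right) - 1444} = \sqrt{90 - 1444} = \sqrt{-1354} = i \sqrt{1354}$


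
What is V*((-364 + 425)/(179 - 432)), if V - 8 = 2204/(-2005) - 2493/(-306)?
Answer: -62574349/17247010 ≈ -3.6281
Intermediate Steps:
V = 1025809/68170 (V = 8 + (2204/(-2005) - 2493/(-306)) = 8 + (2204*(-1/2005) - 2493*(-1/306)) = 8 + (-2204/2005 + 277/34) = 8 + 480449/68170 = 1025809/68170 ≈ 15.048)
V*((-364 + 425)/(179 - 432)) = 1025809*((-364 + 425)/(179 - 432))/68170 = 1025809*(61/(-253))/68170 = 1025809*(61*(-1/253))/68170 = (1025809/68170)*(-61/253) = -62574349/17247010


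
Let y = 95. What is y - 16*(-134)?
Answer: 2239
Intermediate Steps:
y - 16*(-134) = 95 - 16*(-134) = 95 + 2144 = 2239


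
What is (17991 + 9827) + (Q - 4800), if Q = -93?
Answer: 22925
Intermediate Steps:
(17991 + 9827) + (Q - 4800) = (17991 + 9827) + (-93 - 4800) = 27818 - 4893 = 22925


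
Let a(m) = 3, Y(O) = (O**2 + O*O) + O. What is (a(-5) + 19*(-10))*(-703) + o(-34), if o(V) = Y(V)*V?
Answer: 54009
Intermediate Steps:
Y(O) = O + 2*O**2 (Y(O) = (O**2 + O**2) + O = 2*O**2 + O = O + 2*O**2)
o(V) = V**2*(1 + 2*V) (o(V) = (V*(1 + 2*V))*V = V**2*(1 + 2*V))
(a(-5) + 19*(-10))*(-703) + o(-34) = (3 + 19*(-10))*(-703) + (-34)**2*(1 + 2*(-34)) = (3 - 190)*(-703) + 1156*(1 - 68) = -187*(-703) + 1156*(-67) = 131461 - 77452 = 54009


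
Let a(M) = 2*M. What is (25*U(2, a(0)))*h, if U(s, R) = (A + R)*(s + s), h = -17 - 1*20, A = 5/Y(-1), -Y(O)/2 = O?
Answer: -9250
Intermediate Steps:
Y(O) = -2*O
A = 5/2 (A = 5/((-2*(-1))) = 5/2 ≈ 2.5000)
h = -37 (h = -17 - 20 = -37)
U(s, R) = 2*s*(5/2 + R) (U(s, R) = (5/2 + R)*(s + s) = (5/2 + R)*(2*s) = 2*s*(5/2 + R))
(25*U(2, a(0)))*h = (25*(2*(5 + 2*(2*0))))*(-37) = (25*(2*(5 + 2*0)))*(-37) = (25*(2*(5 + 0)))*(-37) = (25*(2*5))*(-37) = (25*10)*(-37) = 250*(-37) = -9250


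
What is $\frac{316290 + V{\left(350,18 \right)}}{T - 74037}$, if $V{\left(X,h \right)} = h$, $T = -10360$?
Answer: $- \frac{316308}{84397} \approx -3.7479$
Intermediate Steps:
$\frac{316290 + V{\left(350,18 \right)}}{T - 74037} = \frac{316290 + 18}{-10360 - 74037} = \frac{316308}{-84397} = 316308 \left(- \frac{1}{84397}\right) = - \frac{316308}{84397}$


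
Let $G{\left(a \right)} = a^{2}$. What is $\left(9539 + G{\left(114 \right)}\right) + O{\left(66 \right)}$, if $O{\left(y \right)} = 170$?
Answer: $22705$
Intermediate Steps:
$\left(9539 + G{\left(114 \right)}\right) + O{\left(66 \right)} = \left(9539 + 114^{2}\right) + 170 = \left(9539 + 12996\right) + 170 = 22535 + 170 = 22705$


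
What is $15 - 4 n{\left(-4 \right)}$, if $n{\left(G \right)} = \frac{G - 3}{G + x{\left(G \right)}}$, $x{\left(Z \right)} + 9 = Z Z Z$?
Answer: $\frac{161}{11} \approx 14.636$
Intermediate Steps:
$x{\left(Z \right)} = -9 + Z^{3}$ ($x{\left(Z \right)} = -9 + Z Z Z = -9 + Z^{2} Z = -9 + Z^{3}$)
$n{\left(G \right)} = \frac{-3 + G}{-9 + G + G^{3}}$ ($n{\left(G \right)} = \frac{G - 3}{G + \left(-9 + G^{3}\right)} = \frac{-3 + G}{-9 + G + G^{3}}$)
$15 - 4 n{\left(-4 \right)} = 15 - 4 \frac{-3 - 4}{-9 - 4 + \left(-4\right)^{3}} = 15 - 4 \frac{1}{-9 - 4 - 64} \left(-7\right) = 15 - 4 \frac{1}{-77} \left(-7\right) = 15 - 4 \left(\left(- \frac{1}{77}\right) \left(-7\right)\right) = 15 - \frac{4}{11} = \frac{161}{11}$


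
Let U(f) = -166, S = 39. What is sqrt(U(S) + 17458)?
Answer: 2*sqrt(4323) ≈ 131.50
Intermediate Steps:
sqrt(U(S) + 17458) = sqrt(-166 + 17458) = sqrt(17292) = 2*sqrt(4323)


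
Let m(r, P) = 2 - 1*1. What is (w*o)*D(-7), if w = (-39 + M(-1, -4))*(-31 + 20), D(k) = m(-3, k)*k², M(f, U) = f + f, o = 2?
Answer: 44198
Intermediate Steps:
m(r, P) = 1 (m(r, P) = 2 - 1 = 1)
M(f, U) = 2*f
D(k) = k² (D(k) = 1*k² = k²)
w = 451 (w = (-39 + 2*(-1))*(-31 + 20) = (-39 - 2)*(-11) = -41*(-11) = 451)
(w*o)*D(-7) = (451*2)*(-7)² = 902*49 = 44198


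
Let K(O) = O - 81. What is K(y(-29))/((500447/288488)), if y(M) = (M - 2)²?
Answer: 253869440/500447 ≈ 507.29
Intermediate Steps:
y(M) = (-2 + M)²
K(O) = -81 + O
K(y(-29))/((500447/288488)) = (-81 + (-2 - 29)²)/((500447/288488)) = (-81 + (-31)²)/((500447*(1/288488))) = (-81 + 961)/(500447/288488) = 880*(288488/500447) = 253869440/500447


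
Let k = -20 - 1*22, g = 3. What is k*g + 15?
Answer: -111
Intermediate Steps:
k = -42 (k = -20 - 22 = -42)
k*g + 15 = -42*3 + 15 = -126 + 15 = -111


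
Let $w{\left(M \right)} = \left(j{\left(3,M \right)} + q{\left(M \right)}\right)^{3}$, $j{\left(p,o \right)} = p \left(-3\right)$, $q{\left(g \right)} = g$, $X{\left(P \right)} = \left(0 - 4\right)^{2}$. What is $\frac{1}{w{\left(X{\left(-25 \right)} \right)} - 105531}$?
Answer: $- \frac{1}{105188} \approx -9.5068 \cdot 10^{-6}$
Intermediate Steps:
$X{\left(P \right)} = 16$ ($X{\left(P \right)} = \left(-4\right)^{2} = 16$)
$j{\left(p,o \right)} = - 3 p$
$w{\left(M \right)} = \left(-9 + M\right)^{3}$ ($w{\left(M \right)} = \left(\left(-3\right) 3 + M\right)^{3} = \left(-9 + M\right)^{3}$)
$\frac{1}{w{\left(X{\left(-25 \right)} \right)} - 105531} = \frac{1}{\left(-9 + 16\right)^{3} - 105531} = \frac{1}{7^{3} - 105531} = \frac{1}{343 - 105531} = \frac{1}{-105188} = - \frac{1}{105188}$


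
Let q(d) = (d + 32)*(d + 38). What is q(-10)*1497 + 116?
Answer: 922268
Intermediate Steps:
q(d) = (32 + d)*(38 + d)
q(-10)*1497 + 116 = (1216 + (-10)**2 + 70*(-10))*1497 + 116 = (1216 + 100 - 700)*1497 + 116 = 616*1497 + 116 = 922152 + 116 = 922268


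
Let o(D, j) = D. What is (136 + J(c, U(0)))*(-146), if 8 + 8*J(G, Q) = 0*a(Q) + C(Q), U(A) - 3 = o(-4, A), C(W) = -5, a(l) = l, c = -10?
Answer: -78475/4 ≈ -19619.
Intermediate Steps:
U(A) = -1 (U(A) = 3 - 4 = -1)
J(G, Q) = -13/8 (J(G, Q) = -1 + (0*Q - 5)/8 = -1 + (0 - 5)/8 = -1 + (⅛)*(-5) = -1 - 5/8 = -13/8)
(136 + J(c, U(0)))*(-146) = (136 - 13/8)*(-146) = (1075/8)*(-146) = -78475/4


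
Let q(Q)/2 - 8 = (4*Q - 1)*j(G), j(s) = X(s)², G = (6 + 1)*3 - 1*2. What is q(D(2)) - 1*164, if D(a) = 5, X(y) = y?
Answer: 13570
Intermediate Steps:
G = 19 (G = 7*3 - 2 = 21 - 2 = 19)
j(s) = s²
q(Q) = -706 + 2888*Q (q(Q) = 16 + 2*((4*Q - 1)*19²) = 16 + 2*((-1 + 4*Q)*361) = 16 + 2*(-361 + 1444*Q) = 16 + (-722 + 2888*Q) = -706 + 2888*Q)
q(D(2)) - 1*164 = (-706 + 2888*5) - 1*164 = (-706 + 14440) - 164 = 13734 - 164 = 13570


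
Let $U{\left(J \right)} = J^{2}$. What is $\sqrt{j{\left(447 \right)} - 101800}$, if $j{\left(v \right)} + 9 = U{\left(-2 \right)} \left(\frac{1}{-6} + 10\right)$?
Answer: $\frac{i \sqrt{915927}}{3} \approx 319.01 i$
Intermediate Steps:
$j{\left(v \right)} = \frac{91}{3}$ ($j{\left(v \right)} = -9 + \left(-2\right)^{2} \left(\frac{1}{-6} + 10\right) = -9 + 4 \left(- \frac{1}{6} + 10\right) = -9 + 4 \cdot \frac{59}{6} = -9 + \frac{118}{3} = \frac{91}{3}$)
$\sqrt{j{\left(447 \right)} - 101800} = \sqrt{\frac{91}{3} - 101800} = \sqrt{- \frac{305309}{3}} = \frac{i \sqrt{915927}}{3}$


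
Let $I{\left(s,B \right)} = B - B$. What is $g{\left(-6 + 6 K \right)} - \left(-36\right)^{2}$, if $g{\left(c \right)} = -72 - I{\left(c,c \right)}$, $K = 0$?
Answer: $-1368$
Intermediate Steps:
$I{\left(s,B \right)} = 0$
$g{\left(c \right)} = -72$ ($g{\left(c \right)} = -72 - 0 = -72 + 0 = -72$)
$g{\left(-6 + 6 K \right)} - \left(-36\right)^{2} = -72 - \left(-36\right)^{2} = -72 - 1296 = -1368$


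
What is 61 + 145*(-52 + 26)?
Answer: -3709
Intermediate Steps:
61 + 145*(-52 + 26) = 61 + 145*(-26) = 61 - 3770 = -3709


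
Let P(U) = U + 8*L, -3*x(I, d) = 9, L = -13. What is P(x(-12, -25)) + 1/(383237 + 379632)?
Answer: -81626982/762869 ≈ -107.00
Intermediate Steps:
x(I, d) = -3 (x(I, d) = -⅓*9 = -3)
P(U) = -104 + U (P(U) = U + 8*(-13) = U - 104 = -104 + U)
P(x(-12, -25)) + 1/(383237 + 379632) = (-104 - 3) + 1/(383237 + 379632) = -107 + 1/762869 = -81626982/762869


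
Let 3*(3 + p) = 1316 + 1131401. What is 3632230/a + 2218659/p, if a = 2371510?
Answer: 1989897199411/268622834908 ≈ 7.4078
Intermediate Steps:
p = 1132708/3 (p = -3 + (1316 + 1131401)/3 = -3 + (⅓)*1132717 = -3 + 1132717/3 = 1132708/3 ≈ 3.7757e+5)
3632230/a + 2218659/p = 3632230/2371510 + 2218659/(1132708/3) = 3632230*(1/2371510) + 2218659*(3/1132708) = 363223/237151 + 6655977/1132708 = 1989897199411/268622834908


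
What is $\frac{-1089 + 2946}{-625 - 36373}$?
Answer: $- \frac{1857}{36998} \approx -0.050192$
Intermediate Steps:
$\frac{-1089 + 2946}{-625 - 36373} = \frac{1857}{-36998} = 1857 \left(- \frac{1}{36998}\right) = - \frac{1857}{36998}$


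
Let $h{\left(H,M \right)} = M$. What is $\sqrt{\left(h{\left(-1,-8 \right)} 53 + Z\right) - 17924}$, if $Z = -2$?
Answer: $5 i \sqrt{734} \approx 135.46 i$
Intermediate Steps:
$\sqrt{\left(h{\left(-1,-8 \right)} 53 + Z\right) - 17924} = \sqrt{\left(\left(-8\right) 53 - 2\right) - 17924} = \sqrt{\left(-424 - 2\right) - 17924} = \sqrt{-426 - 17924} = \sqrt{-18350} = 5 i \sqrt{734}$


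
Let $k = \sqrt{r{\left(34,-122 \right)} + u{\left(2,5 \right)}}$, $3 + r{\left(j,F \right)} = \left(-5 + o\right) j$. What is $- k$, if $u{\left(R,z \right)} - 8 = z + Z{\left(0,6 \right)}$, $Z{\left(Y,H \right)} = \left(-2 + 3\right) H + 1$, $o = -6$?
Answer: $- i \sqrt{357} \approx - 18.894 i$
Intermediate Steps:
$Z{\left(Y,H \right)} = 1 + H$ ($Z{\left(Y,H \right)} = 1 H + 1 = H + 1 = 1 + H$)
$r{\left(j,F \right)} = -3 - 11 j$ ($r{\left(j,F \right)} = -3 + \left(-5 - 6\right) j = -3 - 11 j$)
$u{\left(R,z \right)} = 15 + z$ ($u{\left(R,z \right)} = 8 + \left(z + \left(1 + 6\right)\right) = 8 + \left(z + 7\right) = 8 + \left(7 + z\right) = 15 + z$)
$k = i \sqrt{357}$ ($k = \sqrt{\left(-3 - 374\right) + \left(15 + 5\right)} = \sqrt{\left(-3 - 374\right) + 20} = \sqrt{-377 + 20} = \sqrt{-357} = i \sqrt{357} \approx 18.894 i$)
$- k = - i \sqrt{357}$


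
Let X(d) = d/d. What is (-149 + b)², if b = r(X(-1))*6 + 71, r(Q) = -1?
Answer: 7056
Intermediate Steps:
X(d) = 1
b = 65 (b = -1*6 + 71 = -6 + 71 = 65)
(-149 + b)² = (-149 + 65)² = (-84)² = 7056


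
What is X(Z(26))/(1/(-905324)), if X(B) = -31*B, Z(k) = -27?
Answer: -757756188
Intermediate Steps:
X(Z(26))/(1/(-905324)) = (-31*(-27))/(1/(-905324)) = 837/(-1/905324) = 837*(-905324) = -757756188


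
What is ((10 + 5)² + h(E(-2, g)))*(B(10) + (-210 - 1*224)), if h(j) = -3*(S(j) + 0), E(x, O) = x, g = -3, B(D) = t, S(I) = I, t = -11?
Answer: -102795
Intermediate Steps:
B(D) = -11
h(j) = -3*j (h(j) = -3*(j + 0) = -3*j)
((10 + 5)² + h(E(-2, g)))*(B(10) + (-210 - 1*224)) = ((10 + 5)² - 3*(-2))*(-11 + (-210 - 1*224)) = (15² + 6)*(-11 + (-210 - 224)) = (225 + 6)*(-11 - 434) = 231*(-445) = -102795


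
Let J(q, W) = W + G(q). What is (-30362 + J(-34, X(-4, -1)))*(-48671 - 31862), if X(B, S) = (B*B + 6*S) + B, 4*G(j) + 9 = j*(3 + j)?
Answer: 9694482007/4 ≈ 2.4236e+9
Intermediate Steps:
G(j) = -9/4 + j*(3 + j)/4 (G(j) = -9/4 + (j*(3 + j))/4 = -9/4 + j*(3 + j)/4)
X(B, S) = B + B² + 6*S (X(B, S) = (B² + 6*S) + B = B + B² + 6*S)
J(q, W) = -9/4 + W + q²/4 + 3*q/4 (J(q, W) = W + (-9/4 + q²/4 + 3*q/4) = -9/4 + W + q²/4 + 3*q/4)
(-30362 + J(-34, X(-4, -1)))*(-48671 - 31862) = (-30362 + (-9/4 + (-4 + (-4)² + 6*(-1)) + (¼)*(-34)² + (¾)*(-34)))*(-48671 - 31862) = (-30362 + (-9/4 + (-4 + 16 - 6) + (¼)*1156 - 51/2))*(-80533) = (-30362 + (-9/4 + 6 + 289 - 51/2))*(-80533) = (-30362 + 1069/4)*(-80533) = -120379/4*(-80533) = 9694482007/4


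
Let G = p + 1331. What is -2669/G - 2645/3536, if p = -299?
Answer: -1520903/456144 ≈ -3.3343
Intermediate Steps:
G = 1032 (G = -299 + 1331 = 1032)
-2669/G - 2645/3536 = -2669/1032 - 2645/3536 = -1520903/456144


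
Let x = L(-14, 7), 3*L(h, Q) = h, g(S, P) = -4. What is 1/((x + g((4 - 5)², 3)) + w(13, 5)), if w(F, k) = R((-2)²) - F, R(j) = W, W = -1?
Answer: -3/68 ≈ -0.044118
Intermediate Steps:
R(j) = -1
L(h, Q) = h/3
x = -14/3 (x = (⅓)*(-14) = -14/3 ≈ -4.6667)
w(F, k) = -1 - F
1/((x + g((4 - 5)², 3)) + w(13, 5)) = 1/((-14/3 - 4) + (-1 - 1*13)) = 1/(-26/3 + (-1 - 13)) = 1/(-26/3 - 14) = 1/(-68/3) = -3/68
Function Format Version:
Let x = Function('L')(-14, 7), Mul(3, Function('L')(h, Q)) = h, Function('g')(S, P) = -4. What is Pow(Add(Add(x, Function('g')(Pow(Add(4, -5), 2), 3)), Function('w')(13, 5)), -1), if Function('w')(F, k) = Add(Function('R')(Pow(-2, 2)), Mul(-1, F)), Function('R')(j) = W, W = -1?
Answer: Rational(-3, 68) ≈ -0.044118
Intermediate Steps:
Function('R')(j) = -1
Function('L')(h, Q) = Mul(Rational(1, 3), h)
x = Rational(-14, 3) (x = Mul(Rational(1, 3), -14) = Rational(-14, 3) ≈ -4.6667)
Function('w')(F, k) = Add(-1, Mul(-1, F))
Pow(Add(Add(x, Function('g')(Pow(Add(4, -5), 2), 3)), Function('w')(13, 5)), -1) = Pow(Add(Add(Rational(-14, 3), -4), Add(-1, Mul(-1, 13))), -1) = Pow(Add(Rational(-26, 3), Add(-1, -13)), -1) = Pow(Add(Rational(-26, 3), -14), -1) = Pow(Rational(-68, 3), -1) = Rational(-3, 68)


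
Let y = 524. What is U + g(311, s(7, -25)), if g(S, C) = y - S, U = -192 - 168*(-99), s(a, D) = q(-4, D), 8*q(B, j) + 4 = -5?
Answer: 16653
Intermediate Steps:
q(B, j) = -9/8 (q(B, j) = -½ + (⅛)*(-5) = -½ - 5/8 = -9/8)
s(a, D) = -9/8
U = 16440 (U = -192 + 16632 = 16440)
g(S, C) = 524 - S
U + g(311, s(7, -25)) = 16440 + (524 - 1*311) = 16440 + (524 - 311) = 16440 + 213 = 16653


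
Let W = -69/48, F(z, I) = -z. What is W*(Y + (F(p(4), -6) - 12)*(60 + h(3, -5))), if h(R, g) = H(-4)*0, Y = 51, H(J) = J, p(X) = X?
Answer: 20907/16 ≈ 1306.7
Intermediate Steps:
h(R, g) = 0 (h(R, g) = -4*0 = 0)
W = -23/16 (W = -69*1/48 = -23/16 ≈ -1.4375)
W*(Y + (F(p(4), -6) - 12)*(60 + h(3, -5))) = -23*(51 + (-1*4 - 12)*(60 + 0))/16 = -23*(51 + (-4 - 12)*60)/16 = -23*(51 - 16*60)/16 = -23*(51 - 960)/16 = -23/16*(-909) = 20907/16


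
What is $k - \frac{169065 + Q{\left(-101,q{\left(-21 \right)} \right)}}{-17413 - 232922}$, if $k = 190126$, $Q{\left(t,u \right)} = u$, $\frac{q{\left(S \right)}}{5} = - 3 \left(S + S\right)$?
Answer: $\frac{1057674709}{5563} \approx 1.9013 \cdot 10^{5}$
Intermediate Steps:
$q{\left(S \right)} = - 30 S$ ($q{\left(S \right)} = 5 \left(- 3 \left(S + S\right)\right) = 5 \left(- 3 \cdot 2 S\right) = 5 \left(- 6 S\right) = - 30 S$)
$k - \frac{169065 + Q{\left(-101,q{\left(-21 \right)} \right)}}{-17413 - 232922} = 190126 - \frac{169065 - -630}{-17413 - 232922} = 190126 - \frac{169065 + 630}{-250335} = 190126 - 169695 \left(- \frac{1}{250335}\right) = 190126 - - \frac{3771}{5563} = 190126 + \frac{3771}{5563} = \frac{1057674709}{5563}$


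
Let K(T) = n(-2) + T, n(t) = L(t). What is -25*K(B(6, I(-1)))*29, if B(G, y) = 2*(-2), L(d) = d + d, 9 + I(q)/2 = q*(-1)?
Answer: 5800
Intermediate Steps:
I(q) = -18 - 2*q (I(q) = -18 + 2*(q*(-1)) = -18 + 2*(-q) = -18 - 2*q)
L(d) = 2*d
n(t) = 2*t
B(G, y) = -4
K(T) = -4 + T (K(T) = 2*(-2) + T = -4 + T)
-25*K(B(6, I(-1)))*29 = -25*(-4 - 4)*29 = -25*(-8)*29 = 200*29 = 5800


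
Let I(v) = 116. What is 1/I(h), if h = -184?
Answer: 1/116 ≈ 0.0086207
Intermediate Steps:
1/I(h) = 1/116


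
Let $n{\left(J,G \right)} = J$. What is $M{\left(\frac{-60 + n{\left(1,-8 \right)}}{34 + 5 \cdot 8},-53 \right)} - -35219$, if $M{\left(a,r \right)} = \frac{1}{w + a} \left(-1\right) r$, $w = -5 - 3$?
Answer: $\frac{22923647}{651} \approx 35213.0$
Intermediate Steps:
$w = -8$ ($w = -5 - 3 = -8$)
$M{\left(a,r \right)} = - \frac{r}{-8 + a}$ ($M{\left(a,r \right)} = \frac{1}{-8 + a} \left(-1\right) r = - \frac{1}{-8 + a} r = - \frac{r}{-8 + a}$)
$M{\left(\frac{-60 + n{\left(1,-8 \right)}}{34 + 5 \cdot 8},-53 \right)} - -35219 = \left(-1\right) \left(-53\right) \frac{1}{-8 + \frac{-60 + 1}{34 + 5 \cdot 8}} - -35219 = \left(-1\right) \left(-53\right) \frac{1}{-8 - \frac{59}{34 + 40}} + 35219 = \left(-1\right) \left(-53\right) \frac{1}{-8 - \frac{59}{74}} + 35219 = \left(-1\right) \left(-53\right) \frac{1}{- \frac{651}{74}} + 35219 = \left(-1\right) \left(-53\right) \left(- \frac{74}{651}\right) + 35219 = - \frac{3922}{651} + 35219 = \frac{22923647}{651}$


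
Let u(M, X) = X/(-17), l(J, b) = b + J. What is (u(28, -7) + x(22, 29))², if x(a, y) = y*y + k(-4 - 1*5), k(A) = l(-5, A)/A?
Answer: 16634292676/23409 ≈ 7.1059e+5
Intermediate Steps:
l(J, b) = J + b
k(A) = (-5 + A)/A
x(a, y) = 14/9 + y² (x(a, y) = y*y + (-5 + (-4 - 1*5))/(-4 - 1*5) = y² + (-5 + (-4 - 5))/(-4 - 5) = y² + (-5 - 9)/(-9) = y² - ⅑*(-14) = y² + 14/9 = 14/9 + y²)
u(M, X) = -X/17 (u(M, X) = X*(-1/17) = -X/17)
(u(28, -7) + x(22, 29))² = (-1/17*(-7) + (14/9 + 29²))² = (7/17 + (14/9 + 841))² = (7/17 + 7583/9)² = (128974/153)² = 16634292676/23409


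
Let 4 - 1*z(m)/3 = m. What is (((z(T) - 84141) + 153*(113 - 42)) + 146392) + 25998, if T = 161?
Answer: 98641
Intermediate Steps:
z(m) = 12 - 3*m
(((z(T) - 84141) + 153*(113 - 42)) + 146392) + 25998 = ((((12 - 3*161) - 84141) + 153*(113 - 42)) + 146392) + 25998 = ((((12 - 483) - 84141) + 153*71) + 146392) + 25998 = (((-471 - 84141) + 10863) + 146392) + 25998 = ((-84612 + 10863) + 146392) + 25998 = (-73749 + 146392) + 25998 = 72643 + 25998 = 98641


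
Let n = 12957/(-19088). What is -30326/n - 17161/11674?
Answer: 6757420664635/151260018 ≈ 44674.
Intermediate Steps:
n = -12957/19088 (n = 12957*(-1/19088) = -12957/19088 ≈ -0.67880)
-30326/n - 17161/11674 = -30326/(-12957/19088) - 17161/11674 = -30326*(-19088/12957) - 17161*1/11674 = 578862688/12957 - 17161/11674 = 6757420664635/151260018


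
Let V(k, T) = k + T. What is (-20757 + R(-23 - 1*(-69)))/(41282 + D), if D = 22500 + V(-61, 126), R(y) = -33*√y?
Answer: -20757/63847 - 33*√46/63847 ≈ -0.32861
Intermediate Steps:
V(k, T) = T + k
D = 22565 (D = 22500 + (126 - 61) = 22500 + 65 = 22565)
(-20757 + R(-23 - 1*(-69)))/(41282 + D) = (-20757 - 33*√(-23 - 1*(-69)))/(41282 + 22565) = (-20757 - 33*√(-23 + 69))/63847 = (-20757 - 33*√46)*(1/63847) = -20757/63847 - 33*√46/63847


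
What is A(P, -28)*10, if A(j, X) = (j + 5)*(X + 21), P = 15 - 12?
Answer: -560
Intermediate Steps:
P = 3
A(j, X) = (5 + j)*(21 + X)
A(P, -28)*10 = (105 + 5*(-28) + 21*3 - 28*3)*10 = (105 - 140 + 63 - 84)*10 = -56*10 = -560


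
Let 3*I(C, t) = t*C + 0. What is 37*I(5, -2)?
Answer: -370/3 ≈ -123.33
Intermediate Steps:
I(C, t) = C*t/3 (I(C, t) = (t*C + 0)/3 = (C*t + 0)/3 = (C*t)/3 = C*t/3)
37*I(5, -2) = 37*((1/3)*5*(-2)) = 37*(-10/3) = -370/3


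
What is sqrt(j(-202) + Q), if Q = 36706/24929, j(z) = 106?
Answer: 2*sqrt(16697319555)/24929 ≈ 10.367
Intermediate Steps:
Q = 36706/24929 (Q = 36706*(1/24929) = 36706/24929 ≈ 1.4724)
sqrt(j(-202) + Q) = sqrt(106 + 36706/24929) = sqrt(2679180/24929) = 2*sqrt(16697319555)/24929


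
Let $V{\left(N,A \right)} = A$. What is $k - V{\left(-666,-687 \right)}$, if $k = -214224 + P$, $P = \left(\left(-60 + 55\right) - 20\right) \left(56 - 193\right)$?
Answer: $-210112$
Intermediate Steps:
$P = 3425$ ($P = \left(-5 - 20\right) \left(-137\right) = \left(-25\right) \left(-137\right) = 3425$)
$k = -210799$ ($k = -214224 + 3425 = -210799$)
$k - V{\left(-666,-687 \right)} = -210799 - -687 = -210799 + 687 = -210112$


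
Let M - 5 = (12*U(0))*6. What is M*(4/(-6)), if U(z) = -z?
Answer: -10/3 ≈ -3.3333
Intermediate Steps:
M = 5 (M = 5 + (12*(-1*0))*6 = 5 + (12*0)*6 = 5 + 0*6 = 5 + 0 = 5)
M*(4/(-6)) = 5*(4/(-6)) = 5*(4*(-⅙)) = 5*(-⅔) = -10/3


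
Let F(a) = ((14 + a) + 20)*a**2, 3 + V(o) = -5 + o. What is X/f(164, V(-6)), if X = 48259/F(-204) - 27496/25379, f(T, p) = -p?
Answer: -195751266281/2513690464320 ≈ -0.077874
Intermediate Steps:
V(o) = -8 + o (V(o) = -3 + (-5 + o) = -8 + o)
F(a) = a**2*(34 + a) (F(a) = (34 + a)*a**2 = a**2*(34 + a))
X = -195751266281/179549318880 (X = 48259/(((-204)**2*(34 - 204))) - 27496/25379 = 48259/((41616*(-170))) - 27496*1/25379 = 48259/(-7074720) - 27496/25379 = 48259*(-1/7074720) - 27496/25379 = -48259/7074720 - 27496/25379 = -195751266281/179549318880 ≈ -1.0902)
X/f(164, V(-6)) = -195751266281*(-1/(-8 - 6))/179549318880 = -195751266281/(179549318880*((-1*(-14)))) = -195751266281/179549318880/14 = -195751266281/179549318880*1/14 = -195751266281/2513690464320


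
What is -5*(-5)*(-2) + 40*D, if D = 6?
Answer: 190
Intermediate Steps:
-5*(-5)*(-2) + 40*D = -5*(-5)*(-2) + 40*6 = 25*(-2) + 240 = -50 + 240 = 190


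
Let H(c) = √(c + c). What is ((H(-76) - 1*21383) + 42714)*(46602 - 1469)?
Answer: 962732023 + 90266*I*√38 ≈ 9.6273e+8 + 5.5644e+5*I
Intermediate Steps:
H(c) = √2*√c (H(c) = √(2*c) = √2*√c)
((H(-76) - 1*21383) + 42714)*(46602 - 1469) = ((√2*√(-76) - 1*21383) + 42714)*(46602 - 1469) = ((√2*(2*I*√19) - 21383) + 42714)*45133 = ((2*I*√38 - 21383) + 42714)*45133 = ((-21383 + 2*I*√38) + 42714)*45133 = (21331 + 2*I*√38)*45133 = 962732023 + 90266*I*√38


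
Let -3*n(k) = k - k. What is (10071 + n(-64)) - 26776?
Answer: -16705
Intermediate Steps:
n(k) = 0 (n(k) = -(k - k)/3 = -1/3*0 = 0)
(10071 + n(-64)) - 26776 = (10071 + 0) - 26776 = 10071 - 26776 = -16705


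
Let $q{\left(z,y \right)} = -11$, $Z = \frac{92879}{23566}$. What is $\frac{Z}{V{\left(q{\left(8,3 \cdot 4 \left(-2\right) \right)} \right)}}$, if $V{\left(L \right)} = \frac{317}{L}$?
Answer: $- \frac{1021669}{7470422} \approx -0.13676$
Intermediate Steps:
$Z = \frac{92879}{23566}$ ($Z = 92879 \cdot \frac{1}{23566} = \frac{92879}{23566} \approx 3.9412$)
$\frac{Z}{V{\left(q{\left(8,3 \cdot 4 \left(-2\right) \right)} \right)}} = \frac{92879}{23566 \frac{317}{-11}} = \frac{92879}{23566 \cdot 317 \left(- \frac{1}{11}\right)} = \frac{92879}{23566 \left(- \frac{317}{11}\right)} = \frac{92879}{23566} \left(- \frac{11}{317}\right) = - \frac{1021669}{7470422}$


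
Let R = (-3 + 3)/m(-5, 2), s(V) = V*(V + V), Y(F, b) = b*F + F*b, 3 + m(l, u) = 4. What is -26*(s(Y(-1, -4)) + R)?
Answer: -3328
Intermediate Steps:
m(l, u) = 1 (m(l, u) = -3 + 4 = 1)
Y(F, b) = 2*F*b (Y(F, b) = F*b + F*b = 2*F*b)
s(V) = 2*V² (s(V) = V*(2*V) = 2*V²)
R = 0 (R = (-3 + 3)/1 = 1*0 = 0)
-26*(s(Y(-1, -4)) + R) = -26*(2*(2*(-1)*(-4))² + 0) = -26*(2*8² + 0) = -26*(2*64 + 0) = -26*(128 + 0) = -26*128 = -3328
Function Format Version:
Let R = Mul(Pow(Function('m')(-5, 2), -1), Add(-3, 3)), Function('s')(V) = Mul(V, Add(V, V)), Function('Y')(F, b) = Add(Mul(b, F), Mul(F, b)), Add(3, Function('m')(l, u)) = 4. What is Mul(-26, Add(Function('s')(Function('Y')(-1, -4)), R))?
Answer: -3328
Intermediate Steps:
Function('m')(l, u) = 1 (Function('m')(l, u) = Add(-3, 4) = 1)
Function('Y')(F, b) = Mul(2, F, b) (Function('Y')(F, b) = Add(Mul(F, b), Mul(F, b)) = Mul(2, F, b))
Function('s')(V) = Mul(2, Pow(V, 2)) (Function('s')(V) = Mul(V, Mul(2, V)) = Mul(2, Pow(V, 2)))
R = 0 (R = Mul(Pow(1, -1), Add(-3, 3)) = Mul(1, 0) = 0)
Mul(-26, Add(Function('s')(Function('Y')(-1, -4)), R)) = Mul(-26, Add(Mul(2, Pow(Mul(2, -1, -4), 2)), 0)) = Mul(-26, Add(Mul(2, Pow(8, 2)), 0)) = Mul(-26, Add(Mul(2, 64), 0)) = Mul(-26, Add(128, 0)) = Mul(-26, 128) = -3328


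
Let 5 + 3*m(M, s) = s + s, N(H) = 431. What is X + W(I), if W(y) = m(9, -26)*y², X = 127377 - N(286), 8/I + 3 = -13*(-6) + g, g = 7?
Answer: 213395922/1681 ≈ 1.2695e+5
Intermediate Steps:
I = 4/41 (I = 8/(-3 + (-13*(-6) + 7)) = 8/(-3 + (78 + 7)) = 8/(-3 + 85) = 8/82 = 8*(1/82) = 4/41 ≈ 0.097561)
m(M, s) = -5/3 + 2*s/3 (m(M, s) = -5/3 + (s + s)/3 = -5/3 + (2*s)/3 = -5/3 + 2*s/3)
X = 126946 (X = 127377 - 1*431 = 127377 - 431 = 126946)
W(y) = -19*y² (W(y) = (-5/3 + (⅔)*(-26))*y² = (-5/3 - 52/3)*y² = -19*y²)
X + W(I) = 126946 - 19*(4/41)² = 126946 - 19*16/1681 = 126946 - 304/1681 = 213395922/1681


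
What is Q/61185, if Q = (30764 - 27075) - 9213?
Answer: -5524/61185 ≈ -0.090284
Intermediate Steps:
Q = -5524 (Q = 3689 - 9213 = -5524)
Q/61185 = -5524/61185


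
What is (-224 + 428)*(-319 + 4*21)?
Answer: -47940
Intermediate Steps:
(-224 + 428)*(-319 + 4*21) = 204*(-319 + 84) = 204*(-235) = -47940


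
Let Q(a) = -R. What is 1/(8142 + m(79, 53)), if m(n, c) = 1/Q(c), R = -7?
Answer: 7/56995 ≈ 0.00012282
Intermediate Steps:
Q(a) = 7 (Q(a) = -1*(-7) = 7)
m(n, c) = 1/7
1/(8142 + m(79, 53)) = 1/(8142 + 1/7) = 1/(56995/7) = 7/56995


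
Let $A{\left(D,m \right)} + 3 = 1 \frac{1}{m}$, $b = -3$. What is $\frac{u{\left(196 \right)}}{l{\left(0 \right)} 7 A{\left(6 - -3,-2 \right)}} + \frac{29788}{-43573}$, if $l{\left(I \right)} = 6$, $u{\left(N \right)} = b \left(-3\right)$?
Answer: $- \frac{1590331}{2135077} \approx -0.74486$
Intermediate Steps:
$A{\left(D,m \right)} = -3 + \frac{1}{m}$ ($A{\left(D,m \right)} = -3 + 1 \frac{1}{m} = -3 + \frac{1}{m}$)
$u{\left(N \right)} = 9$ ($u{\left(N \right)} = \left(-3\right) \left(-3\right) = 9$)
$\frac{u{\left(196 \right)}}{l{\left(0 \right)} 7 A{\left(6 - -3,-2 \right)}} + \frac{29788}{-43573} = \frac{9}{6 \cdot 7 \left(-3 + \frac{1}{-2}\right)} + \frac{29788}{-43573} = \frac{9}{42 \left(-3 - \frac{1}{2}\right)} + 29788 \left(- \frac{1}{43573}\right) = \frac{9}{42 \left(- \frac{7}{2}\right)} - \frac{29788}{43573} = \frac{9}{-147} - \frac{29788}{43573} = 9 \left(- \frac{1}{147}\right) - \frac{29788}{43573} = - \frac{3}{49} - \frac{29788}{43573} = - \frac{1590331}{2135077}$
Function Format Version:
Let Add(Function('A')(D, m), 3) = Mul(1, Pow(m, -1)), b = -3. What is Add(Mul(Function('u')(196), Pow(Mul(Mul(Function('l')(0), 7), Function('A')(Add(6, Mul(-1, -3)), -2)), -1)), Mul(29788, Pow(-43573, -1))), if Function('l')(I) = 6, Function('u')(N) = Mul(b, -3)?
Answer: Rational(-1590331, 2135077) ≈ -0.74486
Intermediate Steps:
Function('A')(D, m) = Add(-3, Pow(m, -1)) (Function('A')(D, m) = Add(-3, Mul(1, Pow(m, -1))) = Add(-3, Pow(m, -1)))
Function('u')(N) = 9 (Function('u')(N) = Mul(-3, -3) = 9)
Add(Mul(Function('u')(196), Pow(Mul(Mul(Function('l')(0), 7), Function('A')(Add(6, Mul(-1, -3)), -2)), -1)), Mul(29788, Pow(-43573, -1))) = Add(Mul(9, Pow(Mul(Mul(6, 7), Add(-3, Pow(-2, -1))), -1)), Mul(29788, Pow(-43573, -1))) = Add(Mul(9, Pow(Mul(42, Add(-3, Rational(-1, 2))), -1)), Mul(29788, Rational(-1, 43573))) = Add(Mul(9, Pow(Mul(42, Rational(-7, 2)), -1)), Rational(-29788, 43573)) = Add(Mul(9, Pow(-147, -1)), Rational(-29788, 43573)) = Add(Mul(9, Rational(-1, 147)), Rational(-29788, 43573)) = Add(Rational(-3, 49), Rational(-29788, 43573)) = Rational(-1590331, 2135077)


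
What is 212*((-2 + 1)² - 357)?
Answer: -75472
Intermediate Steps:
212*((-2 + 1)² - 357) = 212*((-1)² - 357) = 212*(1 - 357) = 212*(-356) = -75472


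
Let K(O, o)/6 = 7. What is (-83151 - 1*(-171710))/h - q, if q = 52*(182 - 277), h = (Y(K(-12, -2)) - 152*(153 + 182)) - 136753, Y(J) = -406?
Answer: 929021701/188079 ≈ 4939.5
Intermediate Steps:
K(O, o) = 42 (K(O, o) = 6*7 = 42)
h = -188079 (h = (-406 - 152*(153 + 182)) - 136753 = (-406 - 152*335) - 136753 = (-406 - 50920) - 136753 = -51326 - 136753 = -188079)
q = -4940 (q = 52*(-95) = -4940)
(-83151 - 1*(-171710))/h - q = (-83151 - 1*(-171710))/(-188079) - 1*(-4940) = (-83151 + 171710)*(-1/188079) + 4940 = 88559*(-1/188079) + 4940 = -88559/188079 + 4940 = 929021701/188079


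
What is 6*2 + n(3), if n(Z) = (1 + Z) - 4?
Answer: 12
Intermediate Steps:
n(Z) = -3 + Z
6*2 + n(3) = 6*2 + (-3 + 3) = 12 + 0 = 12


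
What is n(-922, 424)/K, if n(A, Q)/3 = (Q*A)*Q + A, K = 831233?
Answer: -38251014/63941 ≈ -598.22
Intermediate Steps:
n(A, Q) = 3*A + 3*A*Q² (n(A, Q) = 3*((Q*A)*Q + A) = 3*((A*Q)*Q + A) = 3*(A*Q² + A) = 3*(A + A*Q²) = 3*A + 3*A*Q²)
n(-922, 424)/K = (3*(-922)*(1 + 424²))/831233 = (3*(-922)*(1 + 179776))*(1/831233) = (3*(-922)*179777)*(1/831233) = -497263182*1/831233 = -38251014/63941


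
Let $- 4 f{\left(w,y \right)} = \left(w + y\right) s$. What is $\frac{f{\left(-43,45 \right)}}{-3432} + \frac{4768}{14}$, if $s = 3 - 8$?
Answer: $\frac{16363741}{48048} \approx 340.57$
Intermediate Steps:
$s = -5$ ($s = 3 - 8 = -5$)
$f{\left(w,y \right)} = \frac{5 w}{4} + \frac{5 y}{4}$ ($f{\left(w,y \right)} = - \frac{\left(w + y\right) \left(-5\right)}{4} = - \frac{- 5 w - 5 y}{4} = \frac{5 w}{4} + \frac{5 y}{4}$)
$\frac{f{\left(-43,45 \right)}}{-3432} + \frac{4768}{14} = \frac{\frac{5}{4} \left(-43\right) + \frac{5}{4} \cdot 45}{-3432} + \frac{4768}{14} = \left(- \frac{215}{4} + \frac{225}{4}\right) \left(- \frac{1}{3432}\right) + 4768 \cdot \frac{1}{14} = \frac{5}{2} \left(- \frac{1}{3432}\right) + \frac{2384}{7} = - \frac{5}{6864} + \frac{2384}{7} = \frac{16363741}{48048}$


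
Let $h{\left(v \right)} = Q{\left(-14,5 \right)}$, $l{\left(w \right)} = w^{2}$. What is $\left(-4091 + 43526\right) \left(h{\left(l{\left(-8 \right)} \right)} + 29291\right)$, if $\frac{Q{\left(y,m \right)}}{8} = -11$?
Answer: $1151620305$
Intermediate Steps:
$Q{\left(y,m \right)} = -88$ ($Q{\left(y,m \right)} = 8 \left(-11\right) = -88$)
$h{\left(v \right)} = -88$
$\left(-4091 + 43526\right) \left(h{\left(l{\left(-8 \right)} \right)} + 29291\right) = \left(-4091 + 43526\right) \left(-88 + 29291\right) = 39435 \cdot 29203 = 1151620305$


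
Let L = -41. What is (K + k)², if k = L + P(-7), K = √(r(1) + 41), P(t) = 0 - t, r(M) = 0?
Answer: (34 - √41)² ≈ 761.59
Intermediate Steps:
P(t) = -t
K = √41 (K = √(0 + 41) = √41 ≈ 6.4031)
k = -34 (k = -41 - 1*(-7) = -41 + 7 = -34)
(K + k)² = (√41 - 34)² = (-34 + √41)²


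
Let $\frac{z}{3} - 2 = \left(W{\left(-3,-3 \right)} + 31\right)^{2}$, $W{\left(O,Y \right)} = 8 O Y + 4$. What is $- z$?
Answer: $-34353$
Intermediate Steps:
$W{\left(O,Y \right)} = 4 + 8 O Y$ ($W{\left(O,Y \right)} = 8 O Y + 4 = 4 + 8 O Y$)
$z = 34353$ ($z = 6 + 3 \left(\left(4 + 8 \left(-3\right) \left(-3\right)\right) + 31\right)^{2} = 6 + 3 \left(\left(4 + 72\right) + 31\right)^{2} = 6 + 3 \left(76 + 31\right)^{2} = 6 + 3 \cdot 107^{2} = 6 + 3 \cdot 11449 = 6 + 34347 = 34353$)
$- z = \left(-1\right) 34353 = -34353$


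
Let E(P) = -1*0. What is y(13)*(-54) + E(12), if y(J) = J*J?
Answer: -9126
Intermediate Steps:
y(J) = J²
E(P) = 0
y(13)*(-54) + E(12) = 13²*(-54) + 0 = 169*(-54) + 0 = -9126 + 0 = -9126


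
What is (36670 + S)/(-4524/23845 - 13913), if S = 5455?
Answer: -1004470625/331760009 ≈ -3.0277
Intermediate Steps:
(36670 + S)/(-4524/23845 - 13913) = (36670 + 5455)/(-4524/23845 - 13913) = 42125/(-4524*1/23845 - 13913) = 42125/(-4524/23845 - 13913) = 42125/(-331760009/23845) = 42125*(-23845/331760009) = -1004470625/331760009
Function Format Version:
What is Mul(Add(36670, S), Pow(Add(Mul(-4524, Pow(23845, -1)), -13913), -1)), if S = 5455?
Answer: Rational(-1004470625, 331760009) ≈ -3.0277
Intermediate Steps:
Mul(Add(36670, S), Pow(Add(Mul(-4524, Pow(23845, -1)), -13913), -1)) = Mul(Add(36670, 5455), Pow(Add(Mul(-4524, Pow(23845, -1)), -13913), -1)) = Mul(42125, Pow(Add(Mul(-4524, Rational(1, 23845)), -13913), -1)) = Mul(42125, Pow(Add(Rational(-4524, 23845), -13913), -1)) = Mul(42125, Pow(Rational(-331760009, 23845), -1)) = Mul(42125, Rational(-23845, 331760009)) = Rational(-1004470625, 331760009)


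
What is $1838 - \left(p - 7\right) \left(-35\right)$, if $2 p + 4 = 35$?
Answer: $\frac{4271}{2} \approx 2135.5$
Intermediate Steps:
$p = \frac{31}{2}$ ($p = -2 + \frac{1}{2} \cdot 35 = -2 + \frac{35}{2} = \frac{31}{2} \approx 15.5$)
$1838 - \left(p - 7\right) \left(-35\right) = 1838 - \left(\frac{31}{2} - 7\right) \left(-35\right) = 1838 - \frac{17}{2} \left(-35\right) = 1838 - - \frac{595}{2} = 1838 + \frac{595}{2} = \frac{4271}{2}$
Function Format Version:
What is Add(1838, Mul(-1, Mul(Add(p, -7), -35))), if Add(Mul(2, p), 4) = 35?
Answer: Rational(4271, 2) ≈ 2135.5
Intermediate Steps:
p = Rational(31, 2) (p = Add(-2, Mul(Rational(1, 2), 35)) = Add(-2, Rational(35, 2)) = Rational(31, 2) ≈ 15.500)
Add(1838, Mul(-1, Mul(Add(p, -7), -35))) = Add(1838, Mul(-1, Mul(Add(Rational(31, 2), -7), -35))) = Add(1838, Mul(-1, Mul(Rational(17, 2), -35))) = Add(1838, Mul(-1, Rational(-595, 2))) = Add(1838, Rational(595, 2)) = Rational(4271, 2)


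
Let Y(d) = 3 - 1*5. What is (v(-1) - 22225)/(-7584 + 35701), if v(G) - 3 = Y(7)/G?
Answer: -22220/28117 ≈ -0.79027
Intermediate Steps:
Y(d) = -2 (Y(d) = 3 - 5 = -2)
v(G) = 3 - 2/G
(v(-1) - 22225)/(-7584 + 35701) = ((3 - 2/(-1)) - 22225)/(-7584 + 35701) = ((3 - 2*(-1)) - 22225)/28117 = ((3 + 2) - 22225)*(1/28117) = (5 - 22225)*(1/28117) = -22220*1/28117 = -22220/28117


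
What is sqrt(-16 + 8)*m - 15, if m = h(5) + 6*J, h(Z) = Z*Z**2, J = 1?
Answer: -15 + 262*I*sqrt(2) ≈ -15.0 + 370.52*I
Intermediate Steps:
h(Z) = Z**3
m = 131 (m = 5**3 + 6*1 = 125 + 6 = 131)
sqrt(-16 + 8)*m - 15 = sqrt(-16 + 8)*131 - 15 = sqrt(-8)*131 - 15 = (2*I*sqrt(2))*131 - 15 = 262*I*sqrt(2) - 15 = -15 + 262*I*sqrt(2)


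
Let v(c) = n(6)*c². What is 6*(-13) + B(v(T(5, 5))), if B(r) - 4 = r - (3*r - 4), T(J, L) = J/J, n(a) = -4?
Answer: -62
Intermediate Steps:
T(J, L) = 1
v(c) = -4*c²
B(r) = 8 - 2*r (B(r) = 4 + (r - (3*r - 4)) = 4 + (r - (-4 + 3*r)) = 4 + (r + (4 - 3*r)) = 4 + (4 - 2*r) = 8 - 2*r)
6*(-13) + B(v(T(5, 5))) = 6*(-13) + (8 - (-8)*1²) = -78 + (8 - (-8)) = -78 + (8 - 2*(-4)) = -78 + (8 + 8) = -78 + 16 = -62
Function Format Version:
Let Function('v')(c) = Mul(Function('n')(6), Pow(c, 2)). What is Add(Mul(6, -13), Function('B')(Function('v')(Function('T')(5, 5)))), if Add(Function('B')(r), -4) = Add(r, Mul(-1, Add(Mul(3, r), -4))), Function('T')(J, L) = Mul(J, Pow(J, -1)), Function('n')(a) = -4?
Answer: -62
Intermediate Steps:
Function('T')(J, L) = 1
Function('v')(c) = Mul(-4, Pow(c, 2))
Function('B')(r) = Add(8, Mul(-2, r)) (Function('B')(r) = Add(4, Add(r, Mul(-1, Add(Mul(3, r), -4)))) = Add(4, Add(r, Mul(-1, Add(-4, Mul(3, r))))) = Add(4, Add(r, Add(4, Mul(-3, r)))) = Add(4, Add(4, Mul(-2, r))) = Add(8, Mul(-2, r)))
Add(Mul(6, -13), Function('B')(Function('v')(Function('T')(5, 5)))) = Add(Mul(6, -13), Add(8, Mul(-2, Mul(-4, Pow(1, 2))))) = Add(-78, Add(8, Mul(-2, Mul(-4, 1)))) = Add(-78, Add(8, Mul(-2, -4))) = Add(-78, Add(8, 8)) = Add(-78, 16) = -62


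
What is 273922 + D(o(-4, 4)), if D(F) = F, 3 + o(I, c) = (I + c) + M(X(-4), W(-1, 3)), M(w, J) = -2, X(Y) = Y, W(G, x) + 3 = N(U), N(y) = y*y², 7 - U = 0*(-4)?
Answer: 273917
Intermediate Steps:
U = 7 (U = 7 - 0*(-4) = 7 - 1*0 = 7 + 0 = 7)
N(y) = y³
W(G, x) = 340 (W(G, x) = -3 + 7³ = -3 + 343 = 340)
o(I, c) = -5 + I + c (o(I, c) = -3 + ((I + c) - 2) = -3 + (-2 + I + c) = -5 + I + c)
273922 + D(o(-4, 4)) = 273922 + (-5 - 4 + 4) = 273922 - 5 = 273917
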